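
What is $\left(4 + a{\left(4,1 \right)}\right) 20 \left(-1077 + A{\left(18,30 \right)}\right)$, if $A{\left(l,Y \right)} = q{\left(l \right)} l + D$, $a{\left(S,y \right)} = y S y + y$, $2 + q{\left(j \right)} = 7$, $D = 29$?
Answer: $-172440$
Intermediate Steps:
$q{\left(j \right)} = 5$ ($q{\left(j \right)} = -2 + 7 = 5$)
$a{\left(S,y \right)} = y + S y^{2}$ ($a{\left(S,y \right)} = S y y + y = S y^{2} + y = y + S y^{2}$)
$A{\left(l,Y \right)} = 29 + 5 l$ ($A{\left(l,Y \right)} = 5 l + 29 = 29 + 5 l$)
$\left(4 + a{\left(4,1 \right)}\right) 20 \left(-1077 + A{\left(18,30 \right)}\right) = \left(4 + 1 \left(1 + 4 \cdot 1\right)\right) 20 \left(-1077 + \left(29 + 5 \cdot 18\right)\right) = \left(4 + 1 \left(1 + 4\right)\right) 20 \left(-1077 + \left(29 + 90\right)\right) = \left(4 + 1 \cdot 5\right) 20 \left(-1077 + 119\right) = \left(4 + 5\right) 20 \left(-958\right) = 9 \cdot 20 \left(-958\right) = 180 \left(-958\right) = -172440$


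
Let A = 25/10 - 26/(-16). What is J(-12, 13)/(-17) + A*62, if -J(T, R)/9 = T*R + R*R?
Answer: 17859/68 ≈ 262.63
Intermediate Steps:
J(T, R) = -9*R² - 9*R*T (J(T, R) = -9*(T*R + R*R) = -9*(R*T + R²) = -9*(R² + R*T) = -9*R² - 9*R*T)
A = 33/8 (A = 25*(⅒) - 26*(-1/16) = 5/2 + 13/8 = 33/8 ≈ 4.1250)
J(-12, 13)/(-17) + A*62 = -9*13*(13 - 12)/(-17) + (33/8)*62 = -9*13*1*(-1/17) + 1023/4 = -117*(-1/17) + 1023/4 = 117/17 + 1023/4 = 17859/68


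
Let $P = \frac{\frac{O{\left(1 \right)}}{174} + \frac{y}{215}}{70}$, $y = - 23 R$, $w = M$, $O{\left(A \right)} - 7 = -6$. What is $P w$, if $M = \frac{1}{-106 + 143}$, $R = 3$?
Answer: $- \frac{11791}{96891900} \approx -0.00012169$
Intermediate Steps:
$M = \frac{1}{37} \approx 0.027027$
$O{\left(A \right)} = 1$ ($O{\left(A \right)} = 7 - 6 = 1$)
$w = \frac{1}{37} \approx 0.027027$
$y = -69$ ($y = \left(-23\right) 3 = -69$)
$P = - \frac{11791}{2618700}$ ($P = \frac{1 \cdot \frac{1}{174} - \frac{69}{215}}{70} = \left(1 \cdot \frac{1}{174} - \frac{69}{215}\right) \frac{1}{70} = \left(\frac{1}{174} - \frac{69}{215}\right) \frac{1}{70} = \left(- \frac{11791}{37410}\right) \frac{1}{70} = - \frac{11791}{2618700} \approx -0.0045026$)
$P w = \left(- \frac{11791}{2618700}\right) \frac{1}{37} = - \frac{11791}{96891900}$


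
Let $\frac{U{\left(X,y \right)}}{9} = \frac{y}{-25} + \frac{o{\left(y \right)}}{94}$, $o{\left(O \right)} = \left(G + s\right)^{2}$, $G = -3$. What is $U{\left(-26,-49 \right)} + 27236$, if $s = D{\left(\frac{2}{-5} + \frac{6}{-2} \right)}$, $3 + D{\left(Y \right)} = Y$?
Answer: $\frac{272621}{10} \approx 27262.0$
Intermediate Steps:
$D{\left(Y \right)} = -3 + Y$
$s = - \frac{32}{5}$ ($s = -3 + \left(\frac{2}{-5} + \frac{6}{-2}\right) = -3 + \left(2 \left(- \frac{1}{5}\right) + 6 \left(- \frac{1}{2}\right)\right) = -3 - \frac{17}{5} = - \frac{32}{5} \approx -6.4$)
$o{\left(O \right)} = \frac{2209}{25}$ ($o{\left(O \right)} = \left(-3 - \frac{32}{5}\right)^{2} = \left(- \frac{47}{5}\right)^{2} = \frac{2209}{25}$)
$U{\left(X,y \right)} = \frac{423}{50} - \frac{9 y}{25}$ ($U{\left(X,y \right)} = 9 \left(\frac{y}{-25} + \frac{2209}{25 \cdot 94}\right) = 9 \left(y \left(- \frac{1}{25}\right) + \frac{2209}{25} \cdot \frac{1}{94}\right) = 9 \left(- \frac{y}{25} + \frac{47}{50}\right) = 9 \left(\frac{47}{50} - \frac{y}{25}\right) = \frac{423}{50} - \frac{9 y}{25}$)
$U{\left(-26,-49 \right)} + 27236 = \left(\frac{423}{50} - - \frac{441}{25}\right) + 27236 = \left(\frac{423}{50} + \frac{441}{25}\right) + 27236 = \frac{261}{10} + 27236 = \frac{272621}{10}$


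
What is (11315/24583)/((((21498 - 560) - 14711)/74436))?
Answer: 27169140/4938011 ≈ 5.5020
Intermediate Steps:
(11315/24583)/((((21498 - 560) - 14711)/74436)) = (11315*(1/24583))/(((20938 - 14711)*(1/74436))) = 365/(793*((6227*(1/74436)))) = 365/(793*(6227/74436)) = (365/793)*(74436/6227) = 27169140/4938011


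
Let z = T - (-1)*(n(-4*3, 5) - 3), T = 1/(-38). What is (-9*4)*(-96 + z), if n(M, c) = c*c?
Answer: 50634/19 ≈ 2664.9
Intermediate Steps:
n(M, c) = c²
T = -1/38 ≈ -0.026316
z = 835/38 (z = -1/38 - (-1)*(5² - 3) = -1/38 - (-1)*(25 - 3) = -1/38 - (-1)*22 = -1/38 - 1*(-22) = -1/38 + 22 = 835/38 ≈ 21.974)
(-9*4)*(-96 + z) = (-9*4)*(-96 + 835/38) = -36*(-2813/38) = 50634/19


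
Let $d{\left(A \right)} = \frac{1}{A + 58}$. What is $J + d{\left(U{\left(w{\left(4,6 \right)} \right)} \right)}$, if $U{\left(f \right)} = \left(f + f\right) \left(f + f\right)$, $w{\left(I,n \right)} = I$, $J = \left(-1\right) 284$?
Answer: $- \frac{34647}{122} \approx -283.99$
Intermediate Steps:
$J = -284$
$U{\left(f \right)} = 4 f^{2}$ ($U{\left(f \right)} = 2 f 2 f = 4 f^{2}$)
$d{\left(A \right)} = \frac{1}{58 + A}$
$J + d{\left(U{\left(w{\left(4,6 \right)} \right)} \right)} = -284 + \frac{1}{58 + 4 \cdot 4^{2}} = -284 + \frac{1}{58 + 4 \cdot 16} = -284 + \frac{1}{58 + 64} = -284 + \frac{1}{122} = - \frac{34647}{122}$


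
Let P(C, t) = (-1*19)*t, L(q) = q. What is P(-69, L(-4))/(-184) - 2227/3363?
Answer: -166339/154698 ≈ -1.0753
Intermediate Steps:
P(C, t) = -19*t
P(-69, L(-4))/(-184) - 2227/3363 = -19*(-4)/(-184) - 2227/3363 = 76*(-1/184) - 2227*1/3363 = -19/46 - 2227/3363 = -166339/154698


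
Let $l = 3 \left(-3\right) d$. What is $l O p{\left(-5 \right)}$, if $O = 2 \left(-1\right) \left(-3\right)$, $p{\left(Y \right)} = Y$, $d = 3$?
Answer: $810$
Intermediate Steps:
$O = 6$ ($O = \left(-2\right) \left(-3\right) = 6$)
$l = -27$ ($l = 3 \left(-3\right) 3 = \left(-9\right) 3 = -27$)
$l O p{\left(-5 \right)} = \left(-27\right) 6 \left(-5\right) = \left(-162\right) \left(-5\right) = 810$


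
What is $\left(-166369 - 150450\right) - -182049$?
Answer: $-134770$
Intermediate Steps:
$\left(-166369 - 150450\right) - -182049 = \left(-166369 - 150450\right) + 182049 = -316819 + 182049 = -134770$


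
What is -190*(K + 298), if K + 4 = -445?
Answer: 28690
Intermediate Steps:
K = -449 (K = -4 - 445 = -449)
-190*(K + 298) = -190*(-449 + 298) = -190*(-151) = 28690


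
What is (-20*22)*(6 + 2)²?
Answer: -28160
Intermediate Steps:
(-20*22)*(6 + 2)² = -440*8² = -440*64 = -28160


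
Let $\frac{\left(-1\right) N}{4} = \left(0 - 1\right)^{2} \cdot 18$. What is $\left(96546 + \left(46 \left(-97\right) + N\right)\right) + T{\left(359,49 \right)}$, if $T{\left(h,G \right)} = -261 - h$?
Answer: $91392$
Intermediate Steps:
$N = -72$ ($N = - 4 \left(0 - 1\right)^{2} \cdot 18 = - 4 \left(-1\right)^{2} \cdot 18 = - 4 \cdot 1 \cdot 18 = \left(-4\right) 18 = -72$)
$\left(96546 + \left(46 \left(-97\right) + N\right)\right) + T{\left(359,49 \right)} = \left(96546 + \left(46 \left(-97\right) - 72\right)\right) - 620 = \left(96546 - 4534\right) - 620 = 92012 - 620 = 91392$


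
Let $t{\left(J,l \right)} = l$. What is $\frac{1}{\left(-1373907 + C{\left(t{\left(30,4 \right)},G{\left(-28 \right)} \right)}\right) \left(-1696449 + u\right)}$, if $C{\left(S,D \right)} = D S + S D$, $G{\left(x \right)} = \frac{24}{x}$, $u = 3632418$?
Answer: $- \frac{1}{2659854636099} \approx -3.7596 \cdot 10^{-13}$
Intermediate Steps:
$C{\left(S,D \right)} = 2 D S$ ($C{\left(S,D \right)} = D S + D S = 2 D S$)
$\frac{1}{\left(-1373907 + C{\left(t{\left(30,4 \right)},G{\left(-28 \right)} \right)}\right) \left(-1696449 + u\right)} = \frac{1}{\left(-1373907 + 2 \frac{24}{-28} \cdot 4\right) \left(-1696449 + 3632418\right)} = \frac{1}{\left(-1373907 + 2 \cdot 24 \left(- \frac{1}{28}\right) 4\right) 1935969} = \frac{1}{\left(-1373907 + 2 \left(- \frac{6}{7}\right) 4\right) 1935969} = \frac{1}{\left(-1373907 - \frac{48}{7}\right) 1935969} = \frac{1}{\left(- \frac{9617397}{7}\right) 1935969} = \frac{1}{-2659854636099} = - \frac{1}{2659854636099}$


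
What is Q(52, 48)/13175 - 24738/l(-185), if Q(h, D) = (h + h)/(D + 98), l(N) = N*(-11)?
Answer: -4758456826/391442425 ≈ -12.156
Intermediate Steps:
l(N) = -11*N
Q(h, D) = 2*h/(98 + D) (Q(h, D) = (2*h)/(98 + D) = 2*h/(98 + D))
Q(52, 48)/13175 - 24738/l(-185) = (2*52/(98 + 48))/13175 - 24738/((-11*(-185))) = (2*52/146)*(1/13175) - 24738/2035 = (2*52*(1/146))*(1/13175) - 24738*1/2035 = (52/73)*(1/13175) - 24738/2035 = 52/961775 - 24738/2035 = -4758456826/391442425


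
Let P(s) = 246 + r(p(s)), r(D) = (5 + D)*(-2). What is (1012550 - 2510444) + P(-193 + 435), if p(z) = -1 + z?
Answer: -1498140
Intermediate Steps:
r(D) = -10 - 2*D
P(s) = 238 - 2*s (P(s) = 246 + (-10 - 2*(-1 + s)) = 246 + (-10 + (2 - 2*s)) = 246 + (-8 - 2*s) = 238 - 2*s)
(1012550 - 2510444) + P(-193 + 435) = (1012550 - 2510444) + (238 - 2*(-193 + 435)) = -1497894 + (238 - 2*242) = -1497894 + (238 - 484) = -1497894 - 246 = -1498140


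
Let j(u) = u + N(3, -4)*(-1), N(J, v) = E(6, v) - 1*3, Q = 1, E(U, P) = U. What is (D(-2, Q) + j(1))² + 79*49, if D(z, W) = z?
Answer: 3887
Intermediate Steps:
N(J, v) = 3 (N(J, v) = 6 - 1*3 = 6 - 3 = 3)
j(u) = -3 + u (j(u) = u + 3*(-1) = u - 3 = -3 + u)
(D(-2, Q) + j(1))² + 79*49 = (-2 + (-3 + 1))² + 79*49 = (-2 - 2)² + 3871 = (-4)² + 3871 = 16 + 3871 = 3887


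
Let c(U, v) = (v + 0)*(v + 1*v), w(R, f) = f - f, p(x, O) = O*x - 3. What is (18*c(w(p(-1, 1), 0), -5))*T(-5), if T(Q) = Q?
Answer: -4500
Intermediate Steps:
p(x, O) = -3 + O*x
w(R, f) = 0
c(U, v) = 2*v² (c(U, v) = v*(v + v) = v*(2*v) = 2*v²)
(18*c(w(p(-1, 1), 0), -5))*T(-5) = (18*(2*(-5)²))*(-5) = (18*(2*25))*(-5) = (18*50)*(-5) = 900*(-5) = -4500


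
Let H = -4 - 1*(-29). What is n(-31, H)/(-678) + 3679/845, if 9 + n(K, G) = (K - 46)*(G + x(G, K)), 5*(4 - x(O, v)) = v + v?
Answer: 66611/7345 ≈ 9.0689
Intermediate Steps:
x(O, v) = 4 - 2*v/5 (x(O, v) = 4 - (v + v)/5 = 4 - 2*v/5)
H = 25 (H = -4 + 29 = 25)
n(K, G) = -9 + (-46 + K)*(4 + G - 2*K/5) (n(K, G) = -9 + (K - 46)*(G + (4 - 2*K/5)) = -9 + (-46 + K)*(4 + G - 2*K/5))
n(-31, H)/(-678) + 3679/845 = (-193 - 46*25 - 2/5*(-31)**2 + (112/5)*(-31) + 25*(-31))/(-678) + 3679/845 = (-193 - 1150 - 2/5*961 - 3472/5 - 775)*(-1/678) + 3679*(1/845) = (-193 - 1150 - 1922/5 - 3472/5 - 775)*(-1/678) + 283/65 = -15984/5*(-1/678) + 283/65 = 2664/565 + 283/65 = 66611/7345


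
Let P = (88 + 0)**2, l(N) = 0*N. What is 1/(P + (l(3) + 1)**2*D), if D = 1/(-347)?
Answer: 347/2687167 ≈ 0.00012913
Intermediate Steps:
l(N) = 0
D = -1/347 ≈ -0.0028818
P = 7744 (P = 88**2 = 7744)
1/(P + (l(3) + 1)**2*D) = 1/(7744 + (0 + 1)**2*(-1/347)) = 1/(7744 + 1**2*(-1/347)) = 1/(7744 + 1*(-1/347)) = 1/(7744 - 1/347) = 1/(2687167/347) = 347/2687167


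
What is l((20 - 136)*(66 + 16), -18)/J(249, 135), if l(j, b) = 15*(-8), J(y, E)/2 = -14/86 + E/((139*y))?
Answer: 7441365/19706 ≈ 377.62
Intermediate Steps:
J(y, E) = -14/43 + 2*E/(139*y) (J(y, E) = 2*(-14/86 + E/((139*y))) = 2*(-14*1/86 + E*(1/(139*y))) = 2*(-7/43 + E/(139*y)) = -14/43 + 2*E/(139*y))
l(j, b) = -120
l((20 - 136)*(66 + 16), -18)/J(249, 135) = -120*1488273/(2*(-973*249 + 43*135)) = -120*1488273/(2*(-242277 + 5805)) = -120/((2/5977)*(1/249)*(-236472)) = -120/(-157648/496091) = -120*(-496091/157648) = 7441365/19706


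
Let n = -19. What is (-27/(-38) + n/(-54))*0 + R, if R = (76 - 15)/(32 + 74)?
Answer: 61/106 ≈ 0.57547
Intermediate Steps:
R = 61/106 ≈ 0.57547
(-27/(-38) + n/(-54))*0 + R = (-27/(-38) - 19/(-54))*0 + 61/106 = (-27*(-1/38) - 19*(-1/54))*0 + 61/106 = (27/38 + 19/54)*0 + 61/106 = (545/513)*0 + 61/106 = 0 + 61/106 = 61/106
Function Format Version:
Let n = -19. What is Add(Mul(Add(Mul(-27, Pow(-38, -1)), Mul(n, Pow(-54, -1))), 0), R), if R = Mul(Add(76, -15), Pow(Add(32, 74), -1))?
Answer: Rational(61, 106) ≈ 0.57547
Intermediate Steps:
R = Rational(61, 106) (R = Mul(61, Pow(106, -1)) = Mul(61, Rational(1, 106)) = Rational(61, 106) ≈ 0.57547)
Add(Mul(Add(Mul(-27, Pow(-38, -1)), Mul(n, Pow(-54, -1))), 0), R) = Add(Mul(Add(Mul(-27, Pow(-38, -1)), Mul(-19, Pow(-54, -1))), 0), Rational(61, 106)) = Add(Mul(Add(Mul(-27, Rational(-1, 38)), Mul(-19, Rational(-1, 54))), 0), Rational(61, 106)) = Add(Mul(Add(Rational(27, 38), Rational(19, 54)), 0), Rational(61, 106)) = Add(Mul(Rational(545, 513), 0), Rational(61, 106)) = Add(0, Rational(61, 106)) = Rational(61, 106)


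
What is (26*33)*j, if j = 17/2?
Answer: 7293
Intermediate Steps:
j = 17/2 (j = 17*(1/2) = 17/2 ≈ 8.5000)
(26*33)*j = (26*33)*(17/2) = 858*(17/2) = 7293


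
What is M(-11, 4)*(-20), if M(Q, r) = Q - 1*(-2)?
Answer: 180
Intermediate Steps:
M(Q, r) = 2 + Q (M(Q, r) = Q + 2 = 2 + Q)
M(-11, 4)*(-20) = (2 - 11)*(-20) = -9*(-20) = 180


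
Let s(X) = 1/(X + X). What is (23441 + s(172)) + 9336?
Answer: 11275289/344 ≈ 32777.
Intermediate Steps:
s(X) = 1/(2*X)
(23441 + s(172)) + 9336 = (23441 + (½)/172) + 9336 = (23441 + (½)*(1/172)) + 9336 = (23441 + 1/344) + 9336 = 8063705/344 + 9336 = 11275289/344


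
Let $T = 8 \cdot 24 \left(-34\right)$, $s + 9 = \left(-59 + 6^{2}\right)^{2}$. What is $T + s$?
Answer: $-6008$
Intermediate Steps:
$s = 520$ ($s = -9 + \left(-59 + 6^{2}\right)^{2} = -9 + \left(-59 + 36\right)^{2} = -9 + \left(-23\right)^{2} = -9 + 529 = 520$)
$T = -6528$ ($T = 192 \left(-34\right) = -6528$)
$T + s = -6528 + 520 = -6008$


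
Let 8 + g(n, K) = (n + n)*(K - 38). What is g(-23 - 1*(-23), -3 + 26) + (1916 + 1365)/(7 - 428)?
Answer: -6649/421 ≈ -15.793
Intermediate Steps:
g(n, K) = -8 + 2*n*(-38 + K) (g(n, K) = -8 + (n + n)*(K - 38) = -8 + (2*n)*(-38 + K) = -8 + 2*n*(-38 + K))
g(-23 - 1*(-23), -3 + 26) + (1916 + 1365)/(7 - 428) = (-8 - 76*(-23 - 1*(-23)) + 2*(-3 + 26)*(-23 - 1*(-23))) + (1916 + 1365)/(7 - 428) = (-8 - 76*(-23 + 23) + 2*23*(-23 + 23)) + 3281/(-421) = (-8 - 76*0 + 2*23*0) + 3281*(-1/421) = (-8 + 0 + 0) - 3281/421 = -8 - 3281/421 = -6649/421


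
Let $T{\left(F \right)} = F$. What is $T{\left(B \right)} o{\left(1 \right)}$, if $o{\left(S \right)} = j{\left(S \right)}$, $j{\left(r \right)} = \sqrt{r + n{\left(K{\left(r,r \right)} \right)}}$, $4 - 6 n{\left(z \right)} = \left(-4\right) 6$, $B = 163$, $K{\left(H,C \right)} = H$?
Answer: $\frac{163 \sqrt{51}}{3} \approx 388.02$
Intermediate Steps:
$n{\left(z \right)} = \frac{14}{3}$ ($n{\left(z \right)} = \frac{2}{3} - \frac{\left(-4\right) 6}{6} = \frac{2}{3} - -4 = \frac{2}{3} + 4 = \frac{14}{3}$)
$j{\left(r \right)} = \sqrt{\frac{14}{3} + r}$ ($j{\left(r \right)} = \sqrt{r + \frac{14}{3}} = \sqrt{\frac{14}{3} + r}$)
$o{\left(S \right)} = \frac{\sqrt{42 + 9 S}}{3}$
$T{\left(B \right)} o{\left(1 \right)} = 163 \frac{\sqrt{42 + 9 \cdot 1}}{3} = 163 \frac{\sqrt{42 + 9}}{3} = 163 \frac{\sqrt{51}}{3} = \frac{163 \sqrt{51}}{3}$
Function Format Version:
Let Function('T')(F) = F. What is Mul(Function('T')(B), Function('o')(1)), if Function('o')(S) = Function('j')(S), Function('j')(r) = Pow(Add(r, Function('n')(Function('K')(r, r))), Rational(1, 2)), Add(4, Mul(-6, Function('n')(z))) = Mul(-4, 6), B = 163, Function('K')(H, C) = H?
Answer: Mul(Rational(163, 3), Pow(51, Rational(1, 2))) ≈ 388.02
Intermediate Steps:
Function('n')(z) = Rational(14, 3) (Function('n')(z) = Add(Rational(2, 3), Mul(Rational(-1, 6), Mul(-4, 6))) = Add(Rational(2, 3), Mul(Rational(-1, 6), -24)) = Add(Rational(2, 3), 4) = Rational(14, 3))
Function('j')(r) = Pow(Add(Rational(14, 3), r), Rational(1, 2)) (Function('j')(r) = Pow(Add(r, Rational(14, 3)), Rational(1, 2)) = Pow(Add(Rational(14, 3), r), Rational(1, 2)))
Function('o')(S) = Mul(Rational(1, 3), Pow(Add(42, Mul(9, S)), Rational(1, 2)))
Mul(Function('T')(B), Function('o')(1)) = Mul(163, Mul(Rational(1, 3), Pow(Add(42, Mul(9, 1)), Rational(1, 2)))) = Mul(163, Mul(Rational(1, 3), Pow(Add(42, 9), Rational(1, 2)))) = Mul(163, Mul(Rational(1, 3), Pow(51, Rational(1, 2)))) = Mul(Rational(163, 3), Pow(51, Rational(1, 2)))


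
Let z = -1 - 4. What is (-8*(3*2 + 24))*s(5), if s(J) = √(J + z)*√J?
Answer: 0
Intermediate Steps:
z = -5
s(J) = √J*√(-5 + J) (s(J) = √(J - 5)*√J = √(-5 + J)*√J = √J*√(-5 + J))
(-8*(3*2 + 24))*s(5) = (-8*(3*2 + 24))*(√5*√(-5 + 5)) = (-8*(6 + 24))*(√5*√0) = (-8*30)*(√5*0) = -240*0 = 0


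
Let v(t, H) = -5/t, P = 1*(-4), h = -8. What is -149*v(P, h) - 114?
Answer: -1201/4 ≈ -300.25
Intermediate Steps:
P = -4
-149*v(P, h) - 114 = -(-745)/(-4) - 114 = -(-745)*(-1)/4 - 114 = -149*5/4 - 114 = -745/4 - 114 = -1201/4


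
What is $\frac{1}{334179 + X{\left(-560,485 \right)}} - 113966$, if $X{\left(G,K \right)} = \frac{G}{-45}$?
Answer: $- \frac{342778159409}{3007723} \approx -1.1397 \cdot 10^{5}$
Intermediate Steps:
$X{\left(G,K \right)} = - \frac{G}{45}$ ($X{\left(G,K \right)} = G \left(- \frac{1}{45}\right) = - \frac{G}{45}$)
$\frac{1}{334179 + X{\left(-560,485 \right)}} - 113966 = \frac{1}{334179 - - \frac{112}{9}} - 113966 = \frac{1}{334179 + \frac{112}{9}} - 113966 = \frac{1}{\frac{3007723}{9}} - 113966 = \frac{9}{3007723} - 113966 = - \frac{342778159409}{3007723}$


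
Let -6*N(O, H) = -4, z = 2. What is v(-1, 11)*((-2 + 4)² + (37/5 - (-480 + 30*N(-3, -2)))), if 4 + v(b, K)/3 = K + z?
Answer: 63639/5 ≈ 12728.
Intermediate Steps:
N(O, H) = ⅔ (N(O, H) = -⅙*(-4) = ⅔)
v(b, K) = -6 + 3*K (v(b, K) = -12 + 3*(K + 2) = -12 + 3*(2 + K) = -12 + (6 + 3*K) = -6 + 3*K)
v(-1, 11)*((-2 + 4)² + (37/5 - (-480 + 30*N(-3, -2)))) = (-6 + 3*11)*((-2 + 4)² + (37/5 - 30/(1/(-16 + ⅔)))) = (-6 + 33)*(2² + (37*(⅕) - 30/(1/(-46/3)))) = 27*(4 + (37/5 - 30/(-3/46))) = 27*(4 + (37/5 - 30*(-46/3))) = 27*(4 + (37/5 + 460)) = 27*(4 + 2337/5) = 27*(2357/5) = 63639/5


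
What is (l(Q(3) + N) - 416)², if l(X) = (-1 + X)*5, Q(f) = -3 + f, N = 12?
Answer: 130321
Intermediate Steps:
l(X) = -5 + 5*X
(l(Q(3) + N) - 416)² = ((-5 + 5*((-3 + 3) + 12)) - 416)² = ((-5 + 5*(0 + 12)) - 416)² = ((-5 + 5*12) - 416)² = ((-5 + 60) - 416)² = (55 - 416)² = (-361)² = 130321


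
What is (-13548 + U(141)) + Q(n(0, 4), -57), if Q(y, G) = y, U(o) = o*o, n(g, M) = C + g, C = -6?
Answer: 6327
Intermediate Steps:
n(g, M) = -6 + g
U(o) = o²
(-13548 + U(141)) + Q(n(0, 4), -57) = (-13548 + 141²) + (-6 + 0) = (-13548 + 19881) - 6 = 6333 - 6 = 6327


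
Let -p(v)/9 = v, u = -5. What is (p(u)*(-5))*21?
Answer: -4725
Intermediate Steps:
p(v) = -9*v
(p(u)*(-5))*21 = (-9*(-5)*(-5))*21 = (45*(-5))*21 = -225*21 = -4725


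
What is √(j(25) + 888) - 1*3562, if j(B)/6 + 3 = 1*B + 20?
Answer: -3562 + 2*√285 ≈ -3528.2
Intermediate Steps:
j(B) = 102 + 6*B (j(B) = -18 + 6*(1*B + 20) = -18 + 6*(B + 20) = -18 + 6*(20 + B) = -18 + (120 + 6*B) = 102 + 6*B)
√(j(25) + 888) - 1*3562 = √((102 + 6*25) + 888) - 1*3562 = √((102 + 150) + 888) - 3562 = √(252 + 888) - 3562 = √1140 - 3562 = 2*√285 - 3562 = -3562 + 2*√285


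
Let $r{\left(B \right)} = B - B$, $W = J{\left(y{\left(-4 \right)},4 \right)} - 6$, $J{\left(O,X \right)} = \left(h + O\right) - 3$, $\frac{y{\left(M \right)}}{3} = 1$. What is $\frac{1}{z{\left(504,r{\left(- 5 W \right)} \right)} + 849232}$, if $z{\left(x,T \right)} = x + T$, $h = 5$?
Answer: $\frac{1}{849736} \approx 1.1768 \cdot 10^{-6}$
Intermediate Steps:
$y{\left(M \right)} = 3$ ($y{\left(M \right)} = 3 \cdot 1 = 3$)
$J{\left(O,X \right)} = 2 + O$ ($J{\left(O,X \right)} = \left(5 + O\right) - 3 = 2 + O$)
$W = -1$ ($W = \left(2 + 3\right) - 6 = 5 - 6 = -1$)
$r{\left(B \right)} = 0$
$z{\left(x,T \right)} = T + x$
$\frac{1}{z{\left(504,r{\left(- 5 W \right)} \right)} + 849232} = \frac{1}{\left(0 + 504\right) + 849232} = \frac{1}{504 + 849232} = \frac{1}{849736}$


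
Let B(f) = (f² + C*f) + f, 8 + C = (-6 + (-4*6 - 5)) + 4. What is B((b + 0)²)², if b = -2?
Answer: 18496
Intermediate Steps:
C = -39 (C = -8 + ((-6 + (-4*6 - 5)) + 4) = -8 + ((-6 + (-24 - 5)) + 4) = -8 + ((-6 - 29) + 4) = -8 + (-35 + 4) = -8 - 31 = -39)
B(f) = f² - 38*f (B(f) = (f² - 39*f) + f = f² - 38*f)
B((b + 0)²)² = ((-2 + 0)²*(-38 + (-2 + 0)²))² = ((-2)²*(-38 + (-2)²))² = (4*(-38 + 4))² = (4*(-34))² = (-136)² = 18496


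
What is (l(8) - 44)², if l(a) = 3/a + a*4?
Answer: 8649/64 ≈ 135.14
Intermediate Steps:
l(a) = 3/a + 4*a
(l(8) - 44)² = ((3/8 + 4*8) - 44)² = ((3*(⅛) + 32) - 44)² = ((3/8 + 32) - 44)² = (259/8 - 44)² = (-93/8)² = 8649/64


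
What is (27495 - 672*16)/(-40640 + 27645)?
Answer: -16743/12995 ≈ -1.2884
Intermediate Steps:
(27495 - 672*16)/(-40640 + 27645) = (27495 - 10752)/(-12995) = 16743*(-1/12995) = -16743/12995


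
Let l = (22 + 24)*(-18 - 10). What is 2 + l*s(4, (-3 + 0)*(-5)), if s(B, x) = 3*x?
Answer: -57958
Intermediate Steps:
l = -1288 (l = 46*(-28) = -1288)
2 + l*s(4, (-3 + 0)*(-5)) = 2 - 3864*(-3 + 0)*(-5) = 2 - 3864*(-3*(-5)) = 2 - 3864*15 = 2 - 1288*45 = 2 - 57960 = -57958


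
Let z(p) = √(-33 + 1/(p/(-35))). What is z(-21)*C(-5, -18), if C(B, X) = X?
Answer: -6*I*√282 ≈ -100.76*I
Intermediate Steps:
z(p) = √(-33 - 35/p) (z(p) = √(-33 + 1/(p*(-1/35))) = √(-33 + 1/(-p/35)) = √(-33 - 35/p))
z(-21)*C(-5, -18) = √(-33 - 35/(-21))*(-18) = √(-33 - 35*(-1/21))*(-18) = √(-33 + 5/3)*(-18) = √(-94/3)*(-18) = (I*√282/3)*(-18) = -6*I*√282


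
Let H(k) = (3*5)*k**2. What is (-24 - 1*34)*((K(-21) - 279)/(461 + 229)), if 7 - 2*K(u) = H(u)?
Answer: 103907/345 ≈ 301.18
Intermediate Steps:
H(k) = 15*k**2
K(u) = 7/2 - 15*u**2/2
(-24 - 1*34)*((K(-21) - 279)/(461 + 229)) = (-24 - 1*34)*(((7/2 - 15/2*(-21)**2) - 279)/(461 + 229)) = (-24 - 34)*(((7/2 - 15/2*441) - 279)/690) = -58*((7/2 - 6615/2) - 279)/690 = -58*(-3304 - 279)/690 = -(-207814)/690 = -58*(-3583/690) = 103907/345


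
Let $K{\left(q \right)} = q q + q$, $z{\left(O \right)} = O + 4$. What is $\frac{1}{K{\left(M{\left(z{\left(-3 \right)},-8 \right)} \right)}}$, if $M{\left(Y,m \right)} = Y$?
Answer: $\frac{1}{2} \approx 0.5$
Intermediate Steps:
$z{\left(O \right)} = 4 + O$
$K{\left(q \right)} = q + q^{2}$ ($K{\left(q \right)} = q^{2} + q = q + q^{2}$)
$\frac{1}{K{\left(M{\left(z{\left(-3 \right)},-8 \right)} \right)}} = \frac{1}{\left(4 - 3\right) \left(1 + \left(4 - 3\right)\right)} = \frac{1}{1 \left(1 + 1\right)} = \frac{1}{1 \cdot 2} = \frac{1}{2}$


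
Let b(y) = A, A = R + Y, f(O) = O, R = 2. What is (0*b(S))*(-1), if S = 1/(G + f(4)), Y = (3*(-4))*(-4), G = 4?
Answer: 0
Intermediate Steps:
Y = 48 (Y = -12*(-4) = 48)
S = ⅛ (S = 1/(4 + 4) = 1/8 = ⅛ ≈ 0.12500)
A = 50 (A = 2 + 48 = 50)
b(y) = 50
(0*b(S))*(-1) = (0*50)*(-1) = 0*(-1) = 0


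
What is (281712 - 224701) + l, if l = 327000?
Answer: 384011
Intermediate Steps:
(281712 - 224701) + l = (281712 - 224701) + 327000 = 57011 + 327000 = 384011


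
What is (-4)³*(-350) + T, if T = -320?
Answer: 22080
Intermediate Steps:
(-4)³*(-350) + T = (-4)³*(-350) - 320 = -64*(-350) - 320 = 22400 - 320 = 22080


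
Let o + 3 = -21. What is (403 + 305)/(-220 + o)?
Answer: -177/61 ≈ -2.9016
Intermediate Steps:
o = -24 (o = -3 - 21 = -24)
(403 + 305)/(-220 + o) = (403 + 305)/(-220 - 24) = 708/(-244) = 708*(-1/244) = -177/61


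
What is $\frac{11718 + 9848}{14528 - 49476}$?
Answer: $- \frac{10783}{17474} \approx -0.61709$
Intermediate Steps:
$\frac{11718 + 9848}{14528 - 49476} = \frac{21566}{-34948} = 21566 \left(- \frac{1}{34948}\right) = - \frac{10783}{17474}$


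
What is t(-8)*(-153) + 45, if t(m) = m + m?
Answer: 2493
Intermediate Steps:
t(m) = 2*m
t(-8)*(-153) + 45 = (2*(-8))*(-153) + 45 = -16*(-153) + 45 = 2448 + 45 = 2493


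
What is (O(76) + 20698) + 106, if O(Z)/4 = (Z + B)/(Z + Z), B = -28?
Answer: 395300/19 ≈ 20805.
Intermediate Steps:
O(Z) = 2*(-28 + Z)/Z (O(Z) = 4*((Z - 28)/(Z + Z)) = 4*((-28 + Z)/((2*Z))) = 4*((-28 + Z)*(1/(2*Z))) = 4*((-28 + Z)/(2*Z)) = 2*(-28 + Z)/Z)
(O(76) + 20698) + 106 = ((2 - 56/76) + 20698) + 106 = ((2 - 56*1/76) + 20698) + 106 = ((2 - 14/19) + 20698) + 106 = (24/19 + 20698) + 106 = 393286/19 + 106 = 395300/19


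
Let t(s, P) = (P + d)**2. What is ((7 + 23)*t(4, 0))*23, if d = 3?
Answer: 6210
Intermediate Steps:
t(s, P) = (3 + P)**2 (t(s, P) = (P + 3)**2 = (3 + P)**2)
((7 + 23)*t(4, 0))*23 = ((7 + 23)*(3 + 0)**2)*23 = (30*3**2)*23 = (30*9)*23 = 270*23 = 6210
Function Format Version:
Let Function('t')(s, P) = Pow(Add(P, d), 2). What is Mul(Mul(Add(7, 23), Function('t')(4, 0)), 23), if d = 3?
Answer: 6210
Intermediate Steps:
Function('t')(s, P) = Pow(Add(3, P), 2) (Function('t')(s, P) = Pow(Add(P, 3), 2) = Pow(Add(3, P), 2))
Mul(Mul(Add(7, 23), Function('t')(4, 0)), 23) = Mul(Mul(Add(7, 23), Pow(Add(3, 0), 2)), 23) = Mul(Mul(30, Pow(3, 2)), 23) = Mul(Mul(30, 9), 23) = Mul(270, 23) = 6210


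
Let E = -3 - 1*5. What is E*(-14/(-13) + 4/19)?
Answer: -2544/247 ≈ -10.300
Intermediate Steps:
E = -8 (E = -3 - 5 = -8)
E*(-14/(-13) + 4/19) = -8*(-14/(-13) + 4/19) = -8*(-14*(-1/13) + 4*(1/19)) = -8*(14/13 + 4/19) = -8*318/247 = -2544/247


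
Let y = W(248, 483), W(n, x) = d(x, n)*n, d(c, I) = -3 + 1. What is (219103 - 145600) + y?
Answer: 73007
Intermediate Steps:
d(c, I) = -2
W(n, x) = -2*n
y = -496 (y = -2*248 = -496)
(219103 - 145600) + y = (219103 - 145600) - 496 = 73503 - 496 = 73007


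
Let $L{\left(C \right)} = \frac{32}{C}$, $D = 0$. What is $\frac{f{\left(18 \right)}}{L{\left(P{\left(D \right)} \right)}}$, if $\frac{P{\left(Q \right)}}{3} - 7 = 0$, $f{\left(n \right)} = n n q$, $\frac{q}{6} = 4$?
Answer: $5103$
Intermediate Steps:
$q = 24$ ($q = 6 \cdot 4 = 24$)
$f{\left(n \right)} = 24 n^{2}$ ($f{\left(n \right)} = n n 24 = n^{2} \cdot 24 = 24 n^{2}$)
$P{\left(Q \right)} = 21$ ($P{\left(Q \right)} = 21 + 3 \cdot 0 = 21 + 0 = 21$)
$\frac{f{\left(18 \right)}}{L{\left(P{\left(D \right)} \right)}} = \frac{24 \cdot 18^{2}}{32 \cdot \frac{1}{21}} = \frac{24 \cdot 324}{32 \cdot \frac{1}{21}} = \frac{7776}{\frac{32}{21}} = 7776 \cdot \frac{21}{32} = 5103$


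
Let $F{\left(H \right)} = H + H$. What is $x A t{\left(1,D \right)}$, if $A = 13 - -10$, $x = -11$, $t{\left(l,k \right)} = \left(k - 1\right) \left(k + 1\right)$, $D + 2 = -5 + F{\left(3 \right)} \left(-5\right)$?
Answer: $-346104$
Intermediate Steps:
$F{\left(H \right)} = 2 H$
$D = -37$ ($D = -2 + \left(-5 + 2 \cdot 3 \left(-5\right)\right) = -2 + \left(-5 + 6 \left(-5\right)\right) = -2 - 35 = -37$)
$t{\left(l,k \right)} = \left(1 + k\right) \left(-1 + k\right)$ ($t{\left(l,k \right)} = \left(-1 + k\right) \left(1 + k\right) = \left(1 + k\right) \left(-1 + k\right)$)
$A = 23$ ($A = 13 + 10 = 23$)
$x A t{\left(1,D \right)} = \left(-11\right) 23 \left(-1 + \left(-37\right)^{2}\right) = - 253 \left(-1 + 1369\right) = \left(-253\right) 1368 = -346104$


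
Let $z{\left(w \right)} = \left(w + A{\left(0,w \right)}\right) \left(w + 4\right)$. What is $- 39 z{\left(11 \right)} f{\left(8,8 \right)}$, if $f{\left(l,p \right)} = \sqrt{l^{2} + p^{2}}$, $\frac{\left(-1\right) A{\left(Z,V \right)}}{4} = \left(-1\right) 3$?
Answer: $- 107640 \sqrt{2} \approx -1.5223 \cdot 10^{5}$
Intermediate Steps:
$A{\left(Z,V \right)} = 12$ ($A{\left(Z,V \right)} = - 4 \left(\left(-1\right) 3\right) = \left(-4\right) \left(-3\right) = 12$)
$z{\left(w \right)} = \left(4 + w\right) \left(12 + w\right)$ ($z{\left(w \right)} = \left(w + 12\right) \left(w + 4\right) = \left(12 + w\right) \left(4 + w\right) = \left(4 + w\right) \left(12 + w\right)$)
$- 39 z{\left(11 \right)} f{\left(8,8 \right)} = - 39 \left(48 + 11^{2} + 16 \cdot 11\right) \sqrt{8^{2} + 8^{2}} = - 39 \left(48 + 121 + 176\right) \sqrt{64 + 64} = \left(-39\right) 345 \sqrt{128} = - 13455 \cdot 8 \sqrt{2} = - 107640 \sqrt{2}$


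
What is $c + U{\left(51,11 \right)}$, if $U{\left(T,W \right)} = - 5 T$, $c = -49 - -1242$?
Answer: $938$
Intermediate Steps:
$c = 1193$ ($c = -49 + 1242 = 1193$)
$c + U{\left(51,11 \right)} = 1193 - 255 = 938$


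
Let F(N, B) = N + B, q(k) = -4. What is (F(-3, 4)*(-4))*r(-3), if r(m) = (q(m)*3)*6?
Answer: 288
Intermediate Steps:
r(m) = -72 (r(m) = -4*3*6 = -12*6 = -72)
F(N, B) = B + N
(F(-3, 4)*(-4))*r(-3) = ((4 - 3)*(-4))*(-72) = (1*(-4))*(-72) = -4*(-72) = 288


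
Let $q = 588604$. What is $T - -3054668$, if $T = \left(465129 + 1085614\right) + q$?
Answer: $5194015$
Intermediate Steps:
$T = 2139347$ ($T = \left(465129 + 1085614\right) + 588604 = 1550743 + 588604 = 2139347$)
$T - -3054668 = 2139347 - -3054668 = 2139347 + 3054668 = 5194015$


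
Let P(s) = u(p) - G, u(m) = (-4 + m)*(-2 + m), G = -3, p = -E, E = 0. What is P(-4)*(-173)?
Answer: -1903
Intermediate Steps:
p = 0 (p = -1*0 = 0)
P(s) = 11 (P(s) = (8 + 0² - 6*0) - 1*(-3) = (8 + 0 + 0) + 3 = 8 + 3 = 11)
P(-4)*(-173) = 11*(-173) = -1903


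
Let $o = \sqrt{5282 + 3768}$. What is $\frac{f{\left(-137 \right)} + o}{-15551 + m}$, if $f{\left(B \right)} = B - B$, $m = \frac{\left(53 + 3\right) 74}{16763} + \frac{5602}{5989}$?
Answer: $- \frac{100393607 \sqrt{362}}{312220451543} \approx -0.0061179$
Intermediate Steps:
$m = \frac{118724742}{100393607}$ ($m = 56 \cdot 74 \cdot \frac{1}{16763} + 5602 \cdot \frac{1}{5989} = 4144 \cdot \frac{1}{16763} + \frac{5602}{5989} = \frac{4144}{16763} + \frac{5602}{5989} = \frac{118724742}{100393607} \approx 1.1826$)
$f{\left(B \right)} = 0$
$o = 5 \sqrt{362}$ ($o = \sqrt{9050} = 5 \sqrt{362} \approx 95.131$)
$\frac{f{\left(-137 \right)} + o}{-15551 + m} = \frac{0 + 5 \sqrt{362}}{-15551 + \frac{118724742}{100393607}} = \frac{5 \sqrt{362}}{- \frac{1561102257715}{100393607}} = 5 \sqrt{362} \left(- \frac{100393607}{1561102257715}\right) = - \frac{100393607 \sqrt{362}}{312220451543}$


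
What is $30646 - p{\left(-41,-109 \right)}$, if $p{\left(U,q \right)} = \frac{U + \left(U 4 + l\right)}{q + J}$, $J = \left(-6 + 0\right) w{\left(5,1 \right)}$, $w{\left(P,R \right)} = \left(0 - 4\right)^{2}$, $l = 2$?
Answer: $\frac{6282227}{205} \approx 30645.0$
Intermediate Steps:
$w{\left(P,R \right)} = 16$ ($w{\left(P,R \right)} = \left(-4\right)^{2} = 16$)
$J = -96$ ($J = \left(-6 + 0\right) 16 = \left(-6\right) 16 = -96$)
$p{\left(U,q \right)} = \frac{2 + 5 U}{-96 + q}$ ($p{\left(U,q \right)} = \frac{U + \left(U 4 + 2\right)}{q - 96} = \frac{U + \left(4 U + 2\right)}{-96 + q} = \frac{U + \left(2 + 4 U\right)}{-96 + q} = \frac{2 + 5 U}{-96 + q}$)
$30646 - p{\left(-41,-109 \right)} = 30646 - \frac{2 + 5 \left(-41\right)}{-96 - 109} = 30646 - \frac{2 - 205}{-205} = 30646 - \left(- \frac{1}{205}\right) \left(-203\right) = 30646 - \frac{203}{205} = \frac{6282227}{205}$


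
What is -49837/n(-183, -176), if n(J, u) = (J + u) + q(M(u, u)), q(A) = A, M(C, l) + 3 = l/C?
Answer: 2623/19 ≈ 138.05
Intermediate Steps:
M(C, l) = -3 + l/C
n(J, u) = -2 + J + u (n(J, u) = (J + u) + (-3 + u/u) = (J + u) + (-3 + 1) = (J + u) - 2 = -2 + J + u)
-49837/n(-183, -176) = -49837/(-2 - 183 - 176) = -49837/(-361) = -49837*(-1/361) = 2623/19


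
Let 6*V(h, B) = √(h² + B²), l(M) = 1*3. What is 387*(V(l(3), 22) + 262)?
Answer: 101394 + 129*√493/2 ≈ 1.0283e+5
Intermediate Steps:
l(M) = 3
V(h, B) = √(B² + h²)/6 (V(h, B) = √(h² + B²)/6 = √(B² + h²)/6)
387*(V(l(3), 22) + 262) = 387*(√(22² + 3²)/6 + 262) = 387*(√(484 + 9)/6 + 262) = 387*(√493/6 + 262) = 387*(262 + √493/6) = 101394 + 129*√493/2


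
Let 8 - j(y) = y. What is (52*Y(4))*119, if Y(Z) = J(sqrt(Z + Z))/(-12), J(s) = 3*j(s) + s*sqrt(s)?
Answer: -12376 + 3094*sqrt(2) - 6188*2**(1/4)/3 ≈ -10453.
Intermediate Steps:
j(y) = 8 - y
J(s) = 24 + s**(3/2) - 3*s (J(s) = 3*(8 - s) + s*sqrt(s) = (24 - 3*s) + s**(3/2) = 24 + s**(3/2) - 3*s)
Y(Z) = -2 - 2**(3/4)*Z**(3/4)/12 + sqrt(2)*sqrt(Z)/4 (Y(Z) = (24 + (sqrt(Z + Z))**(3/2) - 3*sqrt(Z + Z))/(-12) = (24 + (sqrt(2*Z))**(3/2) - 3*sqrt(2)*sqrt(Z))*(-1/12) = (24 + (sqrt(2)*sqrt(Z))**(3/2) - 3*sqrt(2)*sqrt(Z))*(-1/12) = (24 + 2**(3/4)*Z**(3/4) - 3*sqrt(2)*sqrt(Z))*(-1/12) = -2 - 2**(3/4)*Z**(3/4)/12 + sqrt(2)*sqrt(Z)/4)
(52*Y(4))*119 = (52*(-2 - 2**(3/4)*4**(3/4)/12 + sqrt(2)*sqrt(4)/4))*119 = (52*(-2 - 2**(3/4)*2*sqrt(2)/12 + (1/4)*sqrt(2)*2))*119 = (52*(-2 - 2**(1/4)/3 + sqrt(2)/2))*119 = (52*(-2 + sqrt(2)/2 - 2**(1/4)/3))*119 = (-104 + 26*sqrt(2) - 52*2**(1/4)/3)*119 = -12376 + 3094*sqrt(2) - 6188*2**(1/4)/3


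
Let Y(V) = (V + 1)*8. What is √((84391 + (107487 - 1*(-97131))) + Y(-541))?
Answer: √284689 ≈ 533.56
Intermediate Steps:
Y(V) = 8 + 8*V (Y(V) = (1 + V)*8 = 8 + 8*V)
√((84391 + (107487 - 1*(-97131))) + Y(-541)) = √((84391 + (107487 - 1*(-97131))) + (8 + 8*(-541))) = √((84391 + (107487 + 97131)) + (8 - 4328)) = √((84391 + 204618) - 4320) = √(289009 - 4320) = √284689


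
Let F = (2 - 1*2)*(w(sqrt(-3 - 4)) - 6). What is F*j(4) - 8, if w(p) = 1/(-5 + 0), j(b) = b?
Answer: -8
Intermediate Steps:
w(p) = -1/5 (w(p) = 1/(-5) = -1/5)
F = 0 (F = (2 - 1*2)*(-1/5 - 6) = (2 - 2)*(-31/5) = 0*(-31/5) = 0)
F*j(4) - 8 = 0*4 - 8 = 0 - 8 = -8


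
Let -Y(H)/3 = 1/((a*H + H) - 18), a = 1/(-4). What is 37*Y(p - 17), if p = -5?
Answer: 74/23 ≈ 3.2174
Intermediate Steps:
a = -¼ ≈ -0.25000
Y(H) = -3/(-18 + 3*H/4) (Y(H) = -3/((-H/4 + H) - 18) = -3/(3*H/4 - 18) = -3/(-18 + 3*H/4))
37*Y(p - 17) = 37*(-4/(-24 + (-5 - 17))) = 37*(-4/(-24 - 22)) = 37*(-4/(-46)) = 37*(-4*(-1/46)) = 37*(2/23) = 74/23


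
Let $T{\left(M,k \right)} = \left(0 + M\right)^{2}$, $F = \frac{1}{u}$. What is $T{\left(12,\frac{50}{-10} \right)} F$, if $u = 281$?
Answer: $\frac{144}{281} \approx 0.51245$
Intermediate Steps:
$F = \frac{1}{281} \approx 0.0035587$
$T{\left(M,k \right)} = M^{2}$
$T{\left(12,\frac{50}{-10} \right)} F = 12^{2} \cdot \frac{1}{281} = 144 \cdot \frac{1}{281} = \frac{144}{281}$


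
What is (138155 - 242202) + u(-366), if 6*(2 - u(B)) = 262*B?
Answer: -88063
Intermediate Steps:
u(B) = 2 - 131*B/3
(138155 - 242202) + u(-366) = (138155 - 242202) + (2 - 131/3*(-366)) = -104047 + (2 + 15982) = -104047 + 15984 = -88063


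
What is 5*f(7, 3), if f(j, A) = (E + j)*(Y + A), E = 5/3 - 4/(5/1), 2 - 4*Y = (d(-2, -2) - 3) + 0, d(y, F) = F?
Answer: 1121/6 ≈ 186.83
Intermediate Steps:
Y = 7/4 (Y = ½ - ((-2 - 3) + 0)/4 = ½ - (-5 + 0)/4 = ½ - ¼*(-5) = ½ + 5/4 = 7/4 ≈ 1.7500)
E = 13/15 (E = 5*(⅓) - 4/(5*1) = 5/3 - 4/5 = 5/3 - 4*⅕ = 5/3 - ⅘ = 13/15 ≈ 0.86667)
f(j, A) = (7/4 + A)*(13/15 + j) (f(j, A) = (13/15 + j)*(7/4 + A) = (7/4 + A)*(13/15 + j))
5*f(7, 3) = 5*(91/60 + (7/4)*7 + (13/15)*3 + 3*7) = 5*(91/60 + 49/4 + 13/5 + 21) = 5*(1121/30) = 1121/6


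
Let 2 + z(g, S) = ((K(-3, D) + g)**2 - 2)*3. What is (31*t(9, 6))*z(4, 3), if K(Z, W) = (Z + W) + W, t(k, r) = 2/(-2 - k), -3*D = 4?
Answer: -62/33 ≈ -1.8788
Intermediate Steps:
D = -4/3 (D = -1/3*4 = -4/3 ≈ -1.3333)
K(Z, W) = Z + 2*W (K(Z, W) = (W + Z) + W = Z + 2*W)
z(g, S) = -8 + 3*(-17/3 + g)**2 (z(g, S) = -2 + (((-3 + 2*(-4/3)) + g)**2 - 2)*3 = -2 + (((-3 - 8/3) + g)**2 - 2)*3 = -2 + ((-17/3 + g)**2 - 2)*3 = -2 + (-2 + (-17/3 + g)**2)*3 = -2 + (-6 + 3*(-17/3 + g)**2) = -8 + 3*(-17/3 + g)**2)
(31*t(9, 6))*z(4, 3) = (31*(-2/(2 + 9)))*(-8 + (-17 + 3*4)**2/3) = (31*(-2/11))*(-8 + (-17 + 12)**2/3) = (31*(-2*1/11))*(-8 + (1/3)*(-5)**2) = (31*(-2/11))*(-8 + (1/3)*25) = -62*(-8 + 25/3)/11 = -62/11*1/3 = -62/33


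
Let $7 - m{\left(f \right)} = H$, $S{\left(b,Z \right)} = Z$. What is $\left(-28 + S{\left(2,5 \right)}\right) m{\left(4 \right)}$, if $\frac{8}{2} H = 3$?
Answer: $- \frac{575}{4} \approx -143.75$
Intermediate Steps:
$H = \frac{3}{4}$ ($H = \frac{1}{4} \cdot 3 = \frac{3}{4} \approx 0.75$)
$m{\left(f \right)} = \frac{25}{4}$ ($m{\left(f \right)} = 7 - \frac{3}{4} = \frac{25}{4}$)
$\left(-28 + S{\left(2,5 \right)}\right) m{\left(4 \right)} = \left(-28 + 5\right) \frac{25}{4} = \left(-23\right) \frac{25}{4} = - \frac{575}{4}$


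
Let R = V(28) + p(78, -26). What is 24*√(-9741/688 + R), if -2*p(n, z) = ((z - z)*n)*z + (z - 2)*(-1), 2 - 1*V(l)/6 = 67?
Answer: 6*I*√12370799/43 ≈ 490.77*I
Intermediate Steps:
V(l) = -390 (V(l) = 12 - 6*67 = 12 - 402 = -390)
p(n, z) = -1 + z/2 (p(n, z) = -(((z - z)*n)*z + (z - 2)*(-1))/2 = -((0*n)*z + (-2 + z)*(-1))/2 = -(0*z + (2 - z))/2 = -(0 + (2 - z))/2 = -(2 - z)/2 = -1 + z/2)
R = -404 (R = -390 + (-1 + (½)*(-26)) = -390 + (-1 - 13) = -390 - 14 = -404)
24*√(-9741/688 + R) = 24*√(-9741/688 - 404) = 24*√(-287693/688) = 24*(I*√12370799/172) = 6*I*√12370799/43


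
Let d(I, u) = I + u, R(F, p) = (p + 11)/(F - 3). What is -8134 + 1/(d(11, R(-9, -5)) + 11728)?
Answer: -190961916/23477 ≈ -8134.0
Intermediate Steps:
R(F, p) = (11 + p)/(-3 + F)
-8134 + 1/(d(11, R(-9, -5)) + 11728) = -8134 + 1/((11 + (11 - 5)/(-3 - 9)) + 11728) = -8134 + 1/((11 + 6/(-12)) + 11728) = -8134 + 1/((11 - 1/12*6) + 11728) = -8134 + 1/((11 - ½) + 11728) = -8134 + 1/(21/2 + 11728) = -8134 + 1/(23477/2) = -8134 + 2/23477 = -190961916/23477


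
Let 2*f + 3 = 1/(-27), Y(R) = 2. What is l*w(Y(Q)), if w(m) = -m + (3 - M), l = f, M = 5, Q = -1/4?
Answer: 164/27 ≈ 6.0741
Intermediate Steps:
Q = -1/4 (Q = -1*1/4 = -1/4 ≈ -0.25000)
f = -41/27 (f = -3/2 + (1/2)/(-27) = -3/2 + (1/2)*(-1/27) = -3/2 - 1/54 = -41/27 ≈ -1.5185)
l = -41/27 ≈ -1.5185
w(m) = -2 - m (w(m) = -m + (3 - 1*5) = -m + (3 - 5) = -m - 2 = -2 - m)
l*w(Y(Q)) = -41*(-2 - 1*2)/27 = -41*(-2 - 2)/27 = -41/27*(-4) = 164/27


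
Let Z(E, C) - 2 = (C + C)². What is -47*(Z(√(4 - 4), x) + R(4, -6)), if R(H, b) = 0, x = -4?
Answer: -3102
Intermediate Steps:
Z(E, C) = 2 + 4*C² (Z(E, C) = 2 + (C + C)² = 2 + (2*C)² = 2 + 4*C²)
-47*(Z(√(4 - 4), x) + R(4, -6)) = -47*((2 + 4*(-4)²) + 0) = -47*((2 + 4*16) + 0) = -47*((2 + 64) + 0) = -47*(66 + 0) = -47*66 = -3102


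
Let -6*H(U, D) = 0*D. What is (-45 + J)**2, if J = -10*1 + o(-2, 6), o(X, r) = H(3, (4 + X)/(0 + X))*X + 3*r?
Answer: 1369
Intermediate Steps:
H(U, D) = 0 (H(U, D) = -0*D = -1/6*0 = 0)
o(X, r) = 3*r (o(X, r) = 0*X + 3*r = 0 + 3*r = 3*r)
J = 8 (J = -10*1 + 3*6 = -10 + 18 = 8)
(-45 + J)**2 = (-45 + 8)**2 = (-37)**2 = 1369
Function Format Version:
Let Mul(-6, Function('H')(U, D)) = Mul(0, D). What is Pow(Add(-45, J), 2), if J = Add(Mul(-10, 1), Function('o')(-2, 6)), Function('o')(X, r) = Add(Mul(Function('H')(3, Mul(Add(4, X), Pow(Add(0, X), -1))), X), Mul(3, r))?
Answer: 1369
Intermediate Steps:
Function('H')(U, D) = 0 (Function('H')(U, D) = Mul(Rational(-1, 6), Mul(0, D)) = Mul(Rational(-1, 6), 0) = 0)
Function('o')(X, r) = Mul(3, r) (Function('o')(X, r) = Add(Mul(0, X), Mul(3, r)) = Add(0, Mul(3, r)) = Mul(3, r))
J = 8 (J = Add(Mul(-10, 1), Mul(3, 6)) = Add(-10, 18) = 8)
Pow(Add(-45, J), 2) = Pow(Add(-45, 8), 2) = Pow(-37, 2) = 1369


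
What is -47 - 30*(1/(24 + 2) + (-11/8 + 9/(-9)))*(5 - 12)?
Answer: -27959/52 ≈ -537.67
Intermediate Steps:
-47 - 30*(1/(24 + 2) + (-11/8 + 9/(-9)))*(5 - 12) = -47 - 30*(1/26 + (-11*1/8 + 9*(-1/9)))*(-7) = -47 - 30*(1/26 + (-11/8 - 1))*(-7) = -47 - 30*(1/26 - 19/8)*(-7) = -47 - (-3645)*(-7)/52 = -47 - 30*1701/104 = -47 - 25515/52 = -27959/52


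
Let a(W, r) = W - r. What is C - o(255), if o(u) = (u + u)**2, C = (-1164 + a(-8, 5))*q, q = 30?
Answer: -295410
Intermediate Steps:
C = -35310 (C = (-1164 + (-8 - 1*5))*30 = (-1164 + (-8 - 5))*30 = (-1164 - 13)*30 = -1177*30 = -35310)
o(u) = 4*u**2 (o(u) = (2*u)**2 = 4*u**2)
C - o(255) = -35310 - 4*255**2 = -35310 - 4*65025 = -35310 - 1*260100 = -35310 - 260100 = -295410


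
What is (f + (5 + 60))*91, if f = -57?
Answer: 728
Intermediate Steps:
(f + (5 + 60))*91 = (-57 + (5 + 60))*91 = (-57 + 65)*91 = 8*91 = 728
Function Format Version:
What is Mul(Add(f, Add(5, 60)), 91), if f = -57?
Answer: 728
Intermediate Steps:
Mul(Add(f, Add(5, 60)), 91) = Mul(Add(-57, Add(5, 60)), 91) = Mul(Add(-57, 65), 91) = Mul(8, 91) = 728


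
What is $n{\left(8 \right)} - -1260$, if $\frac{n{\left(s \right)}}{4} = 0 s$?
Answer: $1260$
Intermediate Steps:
$n{\left(s \right)} = 0$ ($n{\left(s \right)} = 4 \cdot 0 s = 4 \cdot 0 = 0$)
$n{\left(8 \right)} - -1260 = 0 - -1260 = 0 + 1260 = 1260$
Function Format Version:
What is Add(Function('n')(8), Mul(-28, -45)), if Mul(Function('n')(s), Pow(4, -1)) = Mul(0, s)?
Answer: 1260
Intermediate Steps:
Function('n')(s) = 0 (Function('n')(s) = Mul(4, Mul(0, s)) = Mul(4, 0) = 0)
Add(Function('n')(8), Mul(-28, -45)) = Add(0, Mul(-28, -45)) = Add(0, 1260) = 1260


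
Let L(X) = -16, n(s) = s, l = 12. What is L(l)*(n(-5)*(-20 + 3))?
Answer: -1360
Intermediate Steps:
L(l)*(n(-5)*(-20 + 3)) = -(-80)*(-20 + 3) = -(-80)*(-17) = -16*85 = -1360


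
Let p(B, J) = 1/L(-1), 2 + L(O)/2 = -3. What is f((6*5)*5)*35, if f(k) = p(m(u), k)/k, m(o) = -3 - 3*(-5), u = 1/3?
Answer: -7/300 ≈ -0.023333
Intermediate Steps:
u = ⅓ ≈ 0.33333
L(O) = -10 (L(O) = -4 + 2*(-3) = -4 - 6 = -10)
m(o) = 12 (m(o) = -3 + 15 = 12)
p(B, J) = -⅒ (p(B, J) = 1/(-10) = -⅒)
f(k) = -1/(10*k)
f((6*5)*5)*35 = -1/(10*((6*5)*5))*35 = -1/(10*(30*5))*35 = -⅒/150*35 = -⅒*1/150*35 = -1/1500*35 = -7/300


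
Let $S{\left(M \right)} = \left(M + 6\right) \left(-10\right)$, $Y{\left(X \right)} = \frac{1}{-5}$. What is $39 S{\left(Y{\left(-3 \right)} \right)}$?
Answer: $-2262$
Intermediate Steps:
$Y{\left(X \right)} = - \frac{1}{5}$
$S{\left(M \right)} = -60 - 10 M$ ($S{\left(M \right)} = \left(6 + M\right) \left(-10\right) = -60 - 10 M$)
$39 S{\left(Y{\left(-3 \right)} \right)} = 39 \left(-60 - -2\right) = 39 \left(-60 + 2\right) = 39 \left(-58\right) = -2262$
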